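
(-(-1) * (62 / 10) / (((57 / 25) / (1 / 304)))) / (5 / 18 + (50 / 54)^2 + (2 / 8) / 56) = 527310 / 67178129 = 0.01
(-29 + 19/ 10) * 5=-271/ 2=-135.50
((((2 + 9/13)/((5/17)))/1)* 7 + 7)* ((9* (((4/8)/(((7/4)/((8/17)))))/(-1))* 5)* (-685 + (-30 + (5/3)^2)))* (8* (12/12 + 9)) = 5415168000/221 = 24503022.62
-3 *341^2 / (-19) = 348843 / 19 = 18360.16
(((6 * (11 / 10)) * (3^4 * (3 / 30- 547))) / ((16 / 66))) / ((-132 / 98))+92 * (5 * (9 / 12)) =716589213 / 800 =895736.52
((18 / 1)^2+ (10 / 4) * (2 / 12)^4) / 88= 839813 / 228096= 3.68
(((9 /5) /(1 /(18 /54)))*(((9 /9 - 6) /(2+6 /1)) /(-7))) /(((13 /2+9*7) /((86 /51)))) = 43 /33082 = 0.00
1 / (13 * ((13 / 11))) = 11 / 169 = 0.07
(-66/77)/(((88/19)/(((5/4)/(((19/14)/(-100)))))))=375/22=17.05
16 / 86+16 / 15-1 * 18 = -16.75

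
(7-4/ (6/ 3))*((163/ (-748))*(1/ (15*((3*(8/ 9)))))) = -163/ 5984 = -0.03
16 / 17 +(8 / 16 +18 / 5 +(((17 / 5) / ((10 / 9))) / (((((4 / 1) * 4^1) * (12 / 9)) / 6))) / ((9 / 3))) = 5.33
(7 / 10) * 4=14 / 5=2.80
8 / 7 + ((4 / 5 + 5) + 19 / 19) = 278 / 35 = 7.94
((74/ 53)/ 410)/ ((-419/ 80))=-592/ 910487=-0.00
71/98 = 0.72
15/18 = 0.83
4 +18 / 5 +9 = 83 / 5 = 16.60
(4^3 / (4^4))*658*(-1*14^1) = -2303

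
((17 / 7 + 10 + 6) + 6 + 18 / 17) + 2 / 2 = 26.49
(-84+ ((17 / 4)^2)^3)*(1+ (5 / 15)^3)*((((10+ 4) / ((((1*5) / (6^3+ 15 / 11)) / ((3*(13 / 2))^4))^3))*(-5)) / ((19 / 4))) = -1461620906837794144440602319934799217 / 66293596160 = -22047693766833272127028360.00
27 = 27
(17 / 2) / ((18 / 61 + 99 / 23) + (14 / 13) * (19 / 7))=310063 / 274406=1.13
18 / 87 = 6 / 29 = 0.21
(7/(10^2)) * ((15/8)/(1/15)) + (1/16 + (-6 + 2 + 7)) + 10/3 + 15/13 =11879/1248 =9.52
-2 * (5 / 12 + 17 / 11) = -259 / 66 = -3.92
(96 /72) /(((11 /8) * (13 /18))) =1.34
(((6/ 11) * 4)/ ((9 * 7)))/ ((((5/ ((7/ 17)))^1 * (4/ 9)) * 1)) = 6/ 935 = 0.01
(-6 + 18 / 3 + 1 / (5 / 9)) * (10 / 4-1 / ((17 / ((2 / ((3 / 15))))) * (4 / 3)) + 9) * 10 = 3384 / 17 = 199.06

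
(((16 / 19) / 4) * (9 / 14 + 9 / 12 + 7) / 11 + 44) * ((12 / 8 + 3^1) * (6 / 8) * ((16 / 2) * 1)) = 1744389 / 1463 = 1192.34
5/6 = 0.83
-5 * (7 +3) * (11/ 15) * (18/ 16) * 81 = -13365/ 4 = -3341.25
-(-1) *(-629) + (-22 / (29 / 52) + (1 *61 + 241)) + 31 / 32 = -339165 / 928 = -365.48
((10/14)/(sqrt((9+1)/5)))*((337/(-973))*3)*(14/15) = -337*sqrt(2)/973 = -0.49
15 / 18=5 / 6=0.83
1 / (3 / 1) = 1 / 3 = 0.33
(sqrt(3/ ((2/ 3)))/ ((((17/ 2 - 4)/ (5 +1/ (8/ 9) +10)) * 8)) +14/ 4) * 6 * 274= 17673 * sqrt(2)/ 16 +5754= 7316.09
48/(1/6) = 288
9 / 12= 3 / 4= 0.75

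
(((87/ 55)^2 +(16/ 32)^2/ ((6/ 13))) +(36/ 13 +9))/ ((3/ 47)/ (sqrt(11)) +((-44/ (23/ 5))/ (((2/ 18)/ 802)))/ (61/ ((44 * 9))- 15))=221039386312773706788/ 69395089012827146693215- 12013921795709920199 * sqrt(11)/ 3022850077398750509956445400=0.00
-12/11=-1.09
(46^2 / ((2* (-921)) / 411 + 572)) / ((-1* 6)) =-72473 / 116625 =-0.62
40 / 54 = 20 / 27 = 0.74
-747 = -747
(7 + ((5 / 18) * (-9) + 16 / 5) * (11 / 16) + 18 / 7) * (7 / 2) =11259 / 320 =35.18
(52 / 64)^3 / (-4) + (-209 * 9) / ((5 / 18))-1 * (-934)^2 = -879127.73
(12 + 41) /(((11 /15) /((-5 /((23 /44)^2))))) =-699600 /529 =-1322.50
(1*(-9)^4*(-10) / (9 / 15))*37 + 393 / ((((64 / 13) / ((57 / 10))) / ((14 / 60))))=-25893400503 / 6400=-4045843.83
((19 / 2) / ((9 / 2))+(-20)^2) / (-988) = -3619 / 8892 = -0.41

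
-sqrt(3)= -1.73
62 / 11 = 5.64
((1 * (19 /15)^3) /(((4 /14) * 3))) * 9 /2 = 48013 /4500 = 10.67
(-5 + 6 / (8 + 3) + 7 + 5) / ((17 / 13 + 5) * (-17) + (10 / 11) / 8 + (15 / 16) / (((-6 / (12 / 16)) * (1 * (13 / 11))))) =-138112 / 1962487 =-0.07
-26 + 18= -8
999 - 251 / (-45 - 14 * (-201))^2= 7659693388 / 7667361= 999.00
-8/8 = -1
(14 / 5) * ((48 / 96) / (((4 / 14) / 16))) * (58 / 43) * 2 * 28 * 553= 704088448 / 215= 3274829.99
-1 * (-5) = 5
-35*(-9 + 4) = 175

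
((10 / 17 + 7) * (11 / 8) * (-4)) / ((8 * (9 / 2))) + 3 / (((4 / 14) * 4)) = 299 / 204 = 1.47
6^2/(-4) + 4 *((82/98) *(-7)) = -227/7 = -32.43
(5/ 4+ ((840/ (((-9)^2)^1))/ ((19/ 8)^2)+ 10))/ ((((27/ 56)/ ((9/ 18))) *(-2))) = -3572065/ 526338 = -6.79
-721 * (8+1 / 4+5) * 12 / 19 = -114639 / 19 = -6033.63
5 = 5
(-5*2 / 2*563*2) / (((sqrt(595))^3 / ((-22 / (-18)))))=-12386*sqrt(595) / 637245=-0.47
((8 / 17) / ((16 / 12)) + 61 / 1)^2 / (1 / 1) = 1087849 / 289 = 3764.18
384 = 384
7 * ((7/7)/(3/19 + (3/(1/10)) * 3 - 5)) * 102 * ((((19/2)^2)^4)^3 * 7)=232598162724951967751987416090967001/13572767744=17137120969875484207798390.00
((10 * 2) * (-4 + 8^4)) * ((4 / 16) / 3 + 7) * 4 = 2318800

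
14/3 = 4.67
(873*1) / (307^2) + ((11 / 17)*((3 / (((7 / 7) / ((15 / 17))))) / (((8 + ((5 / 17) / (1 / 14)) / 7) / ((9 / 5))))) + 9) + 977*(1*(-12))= -2740357158225 / 233926018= -11714.63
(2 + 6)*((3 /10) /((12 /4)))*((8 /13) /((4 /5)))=8 /13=0.62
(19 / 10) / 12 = 19 / 120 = 0.16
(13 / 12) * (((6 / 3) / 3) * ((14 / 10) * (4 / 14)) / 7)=13 / 315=0.04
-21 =-21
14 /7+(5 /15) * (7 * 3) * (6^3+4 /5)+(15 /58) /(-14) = 6169501 /4060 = 1519.58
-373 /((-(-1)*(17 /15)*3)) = -1865 /17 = -109.71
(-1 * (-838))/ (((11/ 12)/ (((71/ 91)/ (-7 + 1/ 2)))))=-1427952/ 13013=-109.73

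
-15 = -15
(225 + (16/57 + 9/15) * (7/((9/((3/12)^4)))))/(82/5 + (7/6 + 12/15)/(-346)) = 25560015961/1862373312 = 13.72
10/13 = 0.77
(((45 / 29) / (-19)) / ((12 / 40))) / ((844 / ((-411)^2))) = -12669075 / 232522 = -54.49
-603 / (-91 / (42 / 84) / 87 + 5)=-52461 / 253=-207.36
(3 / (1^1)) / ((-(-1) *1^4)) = 3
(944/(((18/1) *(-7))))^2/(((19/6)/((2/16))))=55696/25137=2.22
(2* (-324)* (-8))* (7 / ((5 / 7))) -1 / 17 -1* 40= 4314867 / 85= 50763.14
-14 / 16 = -7 / 8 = -0.88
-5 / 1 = -5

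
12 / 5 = 2.40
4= 4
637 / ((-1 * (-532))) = 91 / 76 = 1.20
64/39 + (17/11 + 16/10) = 10267/2145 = 4.79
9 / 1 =9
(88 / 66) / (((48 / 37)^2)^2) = 1874161 / 3981312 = 0.47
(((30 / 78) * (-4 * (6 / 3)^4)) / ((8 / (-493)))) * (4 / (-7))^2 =315520 / 637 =495.32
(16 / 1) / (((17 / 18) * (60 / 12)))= 288 / 85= 3.39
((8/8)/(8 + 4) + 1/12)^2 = 1/36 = 0.03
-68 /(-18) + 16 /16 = 4.78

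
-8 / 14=-4 / 7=-0.57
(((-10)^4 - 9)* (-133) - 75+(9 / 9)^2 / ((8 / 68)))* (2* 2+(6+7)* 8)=-143517906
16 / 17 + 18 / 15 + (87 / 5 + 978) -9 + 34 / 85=16812 / 17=988.94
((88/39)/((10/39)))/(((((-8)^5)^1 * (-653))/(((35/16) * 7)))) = 539/85590016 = 0.00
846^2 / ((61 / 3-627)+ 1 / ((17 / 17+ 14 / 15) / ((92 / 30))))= -31133646 / 26321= -1182.84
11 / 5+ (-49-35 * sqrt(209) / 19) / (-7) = 5 * sqrt(209) / 19+ 46 / 5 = 13.00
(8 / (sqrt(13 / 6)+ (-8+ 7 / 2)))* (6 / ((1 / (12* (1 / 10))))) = -15552 / 1085 - 576* sqrt(78) / 1085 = -19.02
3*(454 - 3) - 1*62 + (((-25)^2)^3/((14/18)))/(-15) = -146475338/7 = -20925048.29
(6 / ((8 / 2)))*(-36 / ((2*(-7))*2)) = 27 / 14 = 1.93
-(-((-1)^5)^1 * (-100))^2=-10000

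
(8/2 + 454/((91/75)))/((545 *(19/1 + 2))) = 34414/1041495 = 0.03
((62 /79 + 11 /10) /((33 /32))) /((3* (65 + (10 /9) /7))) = 166768 /17836225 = 0.01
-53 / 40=-1.32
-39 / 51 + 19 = 310 / 17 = 18.24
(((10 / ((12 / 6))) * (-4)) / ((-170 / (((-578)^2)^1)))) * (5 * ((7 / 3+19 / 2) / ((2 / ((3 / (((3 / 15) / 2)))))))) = 34882300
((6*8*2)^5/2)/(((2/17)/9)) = 311880056832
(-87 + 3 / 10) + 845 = 7583 / 10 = 758.30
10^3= 1000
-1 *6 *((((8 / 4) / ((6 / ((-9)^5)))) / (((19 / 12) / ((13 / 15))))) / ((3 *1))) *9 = 18423288 / 95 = 193929.35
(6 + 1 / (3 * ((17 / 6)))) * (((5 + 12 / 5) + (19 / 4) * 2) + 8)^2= 1612026 / 425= 3793.00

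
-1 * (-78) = 78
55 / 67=0.82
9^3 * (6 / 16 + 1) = 8019 / 8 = 1002.38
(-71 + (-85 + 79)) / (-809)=77 / 809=0.10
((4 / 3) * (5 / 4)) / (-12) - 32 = -1157 / 36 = -32.14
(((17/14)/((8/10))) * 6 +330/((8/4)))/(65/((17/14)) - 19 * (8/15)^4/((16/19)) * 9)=4.69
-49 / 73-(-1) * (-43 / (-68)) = -193 / 4964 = -0.04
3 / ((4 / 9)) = 27 / 4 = 6.75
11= 11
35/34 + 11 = 409/34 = 12.03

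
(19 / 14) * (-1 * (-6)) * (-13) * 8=-5928 / 7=-846.86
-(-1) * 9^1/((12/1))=3/4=0.75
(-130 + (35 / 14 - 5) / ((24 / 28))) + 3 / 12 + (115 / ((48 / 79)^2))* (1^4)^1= 412051 / 2304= 178.84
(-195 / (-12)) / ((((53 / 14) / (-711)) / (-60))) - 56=9702182 / 53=183060.04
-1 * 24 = -24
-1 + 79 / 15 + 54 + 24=1234 / 15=82.27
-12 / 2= -6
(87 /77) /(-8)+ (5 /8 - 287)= -88247 /308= -286.52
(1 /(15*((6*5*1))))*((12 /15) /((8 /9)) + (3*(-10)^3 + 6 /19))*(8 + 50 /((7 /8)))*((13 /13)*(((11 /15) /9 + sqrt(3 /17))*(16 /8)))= -759692*sqrt(51) /14875 - 8356612 /118125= -435.47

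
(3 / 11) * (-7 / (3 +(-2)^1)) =-21 / 11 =-1.91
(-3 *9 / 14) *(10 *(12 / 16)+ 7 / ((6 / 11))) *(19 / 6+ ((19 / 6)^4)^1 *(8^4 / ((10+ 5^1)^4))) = -5654393597 / 12757500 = -443.22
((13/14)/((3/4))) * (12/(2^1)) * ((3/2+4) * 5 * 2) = 2860/7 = 408.57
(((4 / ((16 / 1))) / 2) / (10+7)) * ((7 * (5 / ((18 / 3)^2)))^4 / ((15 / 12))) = 300125 / 57106944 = 0.01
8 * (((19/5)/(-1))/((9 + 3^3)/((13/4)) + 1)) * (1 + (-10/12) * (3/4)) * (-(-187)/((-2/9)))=1247103/1570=794.33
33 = 33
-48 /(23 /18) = -864 /23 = -37.57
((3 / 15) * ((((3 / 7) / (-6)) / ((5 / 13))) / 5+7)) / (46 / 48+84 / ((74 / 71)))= 1082028 / 63366625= 0.02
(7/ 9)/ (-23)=-7/ 207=-0.03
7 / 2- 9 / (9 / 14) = -21 / 2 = -10.50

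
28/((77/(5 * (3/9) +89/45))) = 656/495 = 1.33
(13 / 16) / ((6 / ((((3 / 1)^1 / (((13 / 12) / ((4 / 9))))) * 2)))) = 1 / 3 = 0.33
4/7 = 0.57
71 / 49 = 1.45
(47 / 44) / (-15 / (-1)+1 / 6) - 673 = -1347205 / 2002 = -672.93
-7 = -7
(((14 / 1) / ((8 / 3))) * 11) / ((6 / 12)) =231 / 2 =115.50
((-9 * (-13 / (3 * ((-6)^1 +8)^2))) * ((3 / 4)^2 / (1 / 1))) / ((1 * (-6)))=-117 / 128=-0.91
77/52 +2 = 181/52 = 3.48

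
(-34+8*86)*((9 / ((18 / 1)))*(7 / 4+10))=15369 / 4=3842.25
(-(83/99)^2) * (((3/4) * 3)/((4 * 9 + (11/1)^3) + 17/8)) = -13778/11927817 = -0.00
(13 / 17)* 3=39 / 17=2.29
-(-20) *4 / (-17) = -80 / 17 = -4.71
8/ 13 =0.62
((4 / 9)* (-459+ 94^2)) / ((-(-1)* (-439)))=-33508 / 3951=-8.48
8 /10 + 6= 34 /5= 6.80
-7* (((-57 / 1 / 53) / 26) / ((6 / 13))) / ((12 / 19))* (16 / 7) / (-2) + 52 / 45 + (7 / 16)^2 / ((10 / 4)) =29581 / 305280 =0.10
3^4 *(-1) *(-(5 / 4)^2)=2025 / 16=126.56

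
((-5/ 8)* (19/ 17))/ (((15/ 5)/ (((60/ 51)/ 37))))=-475/ 64158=-0.01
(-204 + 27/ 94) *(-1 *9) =172341/ 94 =1833.41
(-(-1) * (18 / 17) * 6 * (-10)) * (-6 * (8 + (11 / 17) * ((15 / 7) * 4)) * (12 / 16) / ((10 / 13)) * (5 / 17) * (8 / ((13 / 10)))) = 313372800 / 34391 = 9112.06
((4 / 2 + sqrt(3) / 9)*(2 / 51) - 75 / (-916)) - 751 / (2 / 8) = -140327375 / 46716 + 2*sqrt(3) / 459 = -3003.83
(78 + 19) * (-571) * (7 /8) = -387709 /8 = -48463.62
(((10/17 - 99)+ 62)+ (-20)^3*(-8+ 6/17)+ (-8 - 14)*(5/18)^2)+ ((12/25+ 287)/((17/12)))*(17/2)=4328134163/68850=62863.24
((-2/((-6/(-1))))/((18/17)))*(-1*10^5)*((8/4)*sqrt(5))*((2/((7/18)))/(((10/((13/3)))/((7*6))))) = 17680000*sqrt(5)/3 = 13177893.95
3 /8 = 0.38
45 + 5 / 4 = 185 / 4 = 46.25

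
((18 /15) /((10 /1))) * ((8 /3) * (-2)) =-16 /25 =-0.64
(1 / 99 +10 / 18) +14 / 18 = 133 / 99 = 1.34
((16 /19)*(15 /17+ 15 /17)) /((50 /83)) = 3984 /1615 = 2.47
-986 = -986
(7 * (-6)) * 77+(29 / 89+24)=-285661 / 89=-3209.67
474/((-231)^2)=0.01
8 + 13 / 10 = 93 / 10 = 9.30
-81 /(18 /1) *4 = -18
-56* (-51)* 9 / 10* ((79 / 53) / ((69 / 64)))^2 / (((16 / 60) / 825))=22586947891200 / 1485961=15200229.27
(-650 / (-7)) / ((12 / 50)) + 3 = 8188 / 21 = 389.90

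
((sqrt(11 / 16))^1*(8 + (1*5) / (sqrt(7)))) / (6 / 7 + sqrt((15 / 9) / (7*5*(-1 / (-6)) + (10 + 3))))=-49*sqrt(12430) / 1789 - 35*sqrt(87010) / 14312 + 1695*sqrt(77) / 7156 + 4746*sqrt(11) / 1789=7.10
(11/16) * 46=31.62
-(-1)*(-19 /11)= -19 /11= -1.73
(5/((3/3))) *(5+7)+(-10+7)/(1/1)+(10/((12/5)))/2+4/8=715/12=59.58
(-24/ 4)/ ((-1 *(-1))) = -6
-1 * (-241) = 241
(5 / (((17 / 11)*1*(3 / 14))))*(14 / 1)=10780 / 51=211.37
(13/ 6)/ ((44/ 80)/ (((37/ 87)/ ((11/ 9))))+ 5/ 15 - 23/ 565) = 108706/ 93985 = 1.16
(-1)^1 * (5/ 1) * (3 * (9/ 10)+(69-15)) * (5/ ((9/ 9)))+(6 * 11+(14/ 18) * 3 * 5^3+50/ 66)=-69899/ 66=-1059.08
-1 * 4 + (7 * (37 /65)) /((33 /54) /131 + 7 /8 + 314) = -769742812 /193046425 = -3.99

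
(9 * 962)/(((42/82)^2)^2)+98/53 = 144076368028/1145277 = 125800.46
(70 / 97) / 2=35 / 97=0.36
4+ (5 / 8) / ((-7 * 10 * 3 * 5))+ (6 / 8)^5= 455531 / 107520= 4.24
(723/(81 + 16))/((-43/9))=-1.56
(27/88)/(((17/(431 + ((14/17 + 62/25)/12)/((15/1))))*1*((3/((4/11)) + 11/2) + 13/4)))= 12364839/27021500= 0.46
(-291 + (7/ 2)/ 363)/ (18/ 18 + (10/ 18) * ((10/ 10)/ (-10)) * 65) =633777/ 5687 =111.44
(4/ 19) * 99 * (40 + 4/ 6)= 16104/ 19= 847.58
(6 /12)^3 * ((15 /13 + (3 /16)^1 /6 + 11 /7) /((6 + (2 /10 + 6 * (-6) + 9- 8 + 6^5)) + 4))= 40135 /902859776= 0.00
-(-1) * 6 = 6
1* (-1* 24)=-24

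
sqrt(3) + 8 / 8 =1 + sqrt(3) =2.73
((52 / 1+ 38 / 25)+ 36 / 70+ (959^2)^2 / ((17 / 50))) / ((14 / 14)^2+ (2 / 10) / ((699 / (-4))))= 2490536110097.31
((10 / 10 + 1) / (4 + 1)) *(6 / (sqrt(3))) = 4 *sqrt(3) / 5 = 1.39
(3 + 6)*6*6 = 324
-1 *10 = -10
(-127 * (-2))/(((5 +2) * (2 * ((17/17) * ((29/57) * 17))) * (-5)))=-7239/17255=-0.42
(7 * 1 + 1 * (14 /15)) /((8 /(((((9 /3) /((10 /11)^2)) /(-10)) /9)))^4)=0.00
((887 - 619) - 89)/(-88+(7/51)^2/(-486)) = -226271394/111239617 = -2.03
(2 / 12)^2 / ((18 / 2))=1 / 324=0.00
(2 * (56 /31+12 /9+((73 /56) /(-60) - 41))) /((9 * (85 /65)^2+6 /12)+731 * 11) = -222279109 /23637627720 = -0.01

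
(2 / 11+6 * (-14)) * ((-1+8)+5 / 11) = -75604 / 121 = -624.83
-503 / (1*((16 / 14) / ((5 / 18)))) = -17605 / 144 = -122.26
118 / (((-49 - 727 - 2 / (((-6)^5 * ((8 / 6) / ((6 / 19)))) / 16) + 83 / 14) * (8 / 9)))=-1906821 / 11061292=-0.17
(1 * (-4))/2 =-2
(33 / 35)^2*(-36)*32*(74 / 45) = -10315008 / 6125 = -1684.08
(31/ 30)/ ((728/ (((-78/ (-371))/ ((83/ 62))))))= 0.00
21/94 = 0.22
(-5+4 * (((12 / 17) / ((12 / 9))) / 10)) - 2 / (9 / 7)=-4853 / 765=-6.34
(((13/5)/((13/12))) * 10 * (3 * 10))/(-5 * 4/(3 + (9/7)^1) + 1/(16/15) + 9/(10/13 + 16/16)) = 794880/1499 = 530.27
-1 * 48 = -48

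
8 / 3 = 2.67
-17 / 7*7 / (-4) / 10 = 17 / 40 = 0.42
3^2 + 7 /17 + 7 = 279 /17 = 16.41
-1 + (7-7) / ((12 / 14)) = -1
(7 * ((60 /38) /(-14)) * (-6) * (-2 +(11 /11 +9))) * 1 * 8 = 5760 /19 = 303.16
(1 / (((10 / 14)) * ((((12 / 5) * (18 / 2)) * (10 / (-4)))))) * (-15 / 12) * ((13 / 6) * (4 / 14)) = 13 / 648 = 0.02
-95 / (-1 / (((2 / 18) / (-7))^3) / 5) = -475 / 250047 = -0.00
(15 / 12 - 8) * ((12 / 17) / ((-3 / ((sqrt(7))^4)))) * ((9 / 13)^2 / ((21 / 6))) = 10.66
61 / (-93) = -61 / 93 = -0.66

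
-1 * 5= -5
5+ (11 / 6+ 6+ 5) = 107 / 6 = 17.83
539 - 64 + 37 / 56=475.66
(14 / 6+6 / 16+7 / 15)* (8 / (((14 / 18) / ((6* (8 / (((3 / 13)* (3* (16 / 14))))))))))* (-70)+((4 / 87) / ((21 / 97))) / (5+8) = -3293883296 / 23751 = -138683.98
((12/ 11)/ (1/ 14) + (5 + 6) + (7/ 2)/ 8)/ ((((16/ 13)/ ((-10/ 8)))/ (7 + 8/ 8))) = -305565/ 1408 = -217.02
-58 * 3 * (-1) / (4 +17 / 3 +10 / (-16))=4176 / 217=19.24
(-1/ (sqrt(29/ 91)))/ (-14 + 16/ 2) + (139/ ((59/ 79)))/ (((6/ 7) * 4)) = sqrt(2639)/ 174 + 76867/ 1416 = 54.58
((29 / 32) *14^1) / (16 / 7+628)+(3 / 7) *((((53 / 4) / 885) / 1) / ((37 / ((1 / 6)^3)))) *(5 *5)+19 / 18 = 31330286749 / 29125341504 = 1.08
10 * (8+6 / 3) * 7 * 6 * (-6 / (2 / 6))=-75600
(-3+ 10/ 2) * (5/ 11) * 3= 30/ 11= 2.73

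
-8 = -8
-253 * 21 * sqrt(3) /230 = -231 * sqrt(3) /10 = -40.01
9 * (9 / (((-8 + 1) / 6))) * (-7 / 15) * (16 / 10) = 1296 / 25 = 51.84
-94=-94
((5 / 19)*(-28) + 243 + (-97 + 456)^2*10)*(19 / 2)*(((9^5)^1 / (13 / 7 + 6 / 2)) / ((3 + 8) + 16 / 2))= 10123541781381 / 1292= 7835558654.32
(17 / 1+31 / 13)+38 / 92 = 11839 / 598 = 19.80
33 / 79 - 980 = -77387 / 79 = -979.58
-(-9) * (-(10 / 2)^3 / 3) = -375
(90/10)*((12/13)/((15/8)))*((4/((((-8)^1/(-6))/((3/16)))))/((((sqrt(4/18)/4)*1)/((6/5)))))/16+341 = 342.59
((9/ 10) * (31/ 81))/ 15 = 31/ 1350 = 0.02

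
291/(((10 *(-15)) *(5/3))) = -291/250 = -1.16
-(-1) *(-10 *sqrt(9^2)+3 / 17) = -1527 / 17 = -89.82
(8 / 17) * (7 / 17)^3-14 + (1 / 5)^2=-29080229 / 2088025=-13.93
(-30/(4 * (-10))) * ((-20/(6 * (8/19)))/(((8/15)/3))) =-4275/128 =-33.40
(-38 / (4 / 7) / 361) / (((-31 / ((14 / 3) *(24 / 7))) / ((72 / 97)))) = 4032 / 57133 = 0.07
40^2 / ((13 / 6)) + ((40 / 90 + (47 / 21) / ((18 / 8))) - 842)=-250858 / 2457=-102.10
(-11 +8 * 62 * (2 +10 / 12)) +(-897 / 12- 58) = 15139 / 12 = 1261.58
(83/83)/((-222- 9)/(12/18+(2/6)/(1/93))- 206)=-0.00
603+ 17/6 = 3635/6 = 605.83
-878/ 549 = -1.60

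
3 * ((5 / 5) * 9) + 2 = 29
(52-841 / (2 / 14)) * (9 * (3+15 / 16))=-3308445 / 16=-206777.81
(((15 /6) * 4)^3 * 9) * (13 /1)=117000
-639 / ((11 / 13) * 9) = -923 / 11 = -83.91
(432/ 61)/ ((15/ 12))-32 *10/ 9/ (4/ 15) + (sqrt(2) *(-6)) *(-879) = -116816/ 915 + 5274 *sqrt(2) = 7330.89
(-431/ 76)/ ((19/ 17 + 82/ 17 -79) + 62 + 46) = -7327/ 45144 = -0.16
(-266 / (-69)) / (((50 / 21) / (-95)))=-17689 / 115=-153.82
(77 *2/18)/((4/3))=77/12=6.42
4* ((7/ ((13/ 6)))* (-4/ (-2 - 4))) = 112/ 13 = 8.62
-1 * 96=-96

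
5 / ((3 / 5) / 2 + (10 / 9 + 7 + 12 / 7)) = 3150 / 6379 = 0.49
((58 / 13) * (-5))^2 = 84100 / 169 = 497.63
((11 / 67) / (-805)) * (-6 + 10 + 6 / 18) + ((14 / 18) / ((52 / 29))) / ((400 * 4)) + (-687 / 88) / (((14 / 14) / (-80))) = 624.54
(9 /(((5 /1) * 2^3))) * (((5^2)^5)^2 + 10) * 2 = 171661376953143 /4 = 42915344238285.75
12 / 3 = 4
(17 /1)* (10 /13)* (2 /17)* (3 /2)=30 /13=2.31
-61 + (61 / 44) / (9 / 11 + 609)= -1636691 / 26832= -61.00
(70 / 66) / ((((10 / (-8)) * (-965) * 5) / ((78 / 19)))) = 728 / 1008425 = 0.00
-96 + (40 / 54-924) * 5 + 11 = -126935 / 27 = -4701.30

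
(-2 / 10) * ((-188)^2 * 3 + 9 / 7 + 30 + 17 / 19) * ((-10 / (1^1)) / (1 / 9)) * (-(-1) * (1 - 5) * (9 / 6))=-1523505888 / 133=-11454931.49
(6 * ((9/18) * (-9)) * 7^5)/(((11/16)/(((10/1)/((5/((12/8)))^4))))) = -73513818/1375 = -53464.59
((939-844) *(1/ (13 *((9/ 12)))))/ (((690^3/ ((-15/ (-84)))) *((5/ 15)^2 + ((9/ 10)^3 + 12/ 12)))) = 475/ 165026605653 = 0.00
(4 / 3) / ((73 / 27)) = 36 / 73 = 0.49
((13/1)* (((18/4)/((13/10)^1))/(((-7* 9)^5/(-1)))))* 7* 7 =5/2250423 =0.00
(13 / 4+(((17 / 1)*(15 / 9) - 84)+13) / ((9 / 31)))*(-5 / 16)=77605 / 1728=44.91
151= 151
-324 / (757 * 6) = -0.07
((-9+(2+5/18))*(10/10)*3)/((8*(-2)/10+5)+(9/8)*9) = -1.49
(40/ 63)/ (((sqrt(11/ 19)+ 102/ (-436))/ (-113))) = -42961696 * sqrt(209)/ 5964147 - 63654256/ 1988049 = -136.16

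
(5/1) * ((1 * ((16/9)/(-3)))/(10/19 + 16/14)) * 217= -1154440/2997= -385.20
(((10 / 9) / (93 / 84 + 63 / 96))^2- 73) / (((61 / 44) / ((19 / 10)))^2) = -6412777732196 / 47026091025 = -136.37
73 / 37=1.97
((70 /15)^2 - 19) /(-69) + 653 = 652.96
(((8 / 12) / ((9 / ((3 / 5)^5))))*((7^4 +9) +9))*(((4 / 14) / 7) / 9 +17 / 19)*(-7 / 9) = -7290866 / 748125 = -9.75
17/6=2.83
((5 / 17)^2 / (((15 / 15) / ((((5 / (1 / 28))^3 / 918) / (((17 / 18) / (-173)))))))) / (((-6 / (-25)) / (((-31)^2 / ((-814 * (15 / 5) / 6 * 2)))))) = 71280973750000 / 305937423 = 232992.01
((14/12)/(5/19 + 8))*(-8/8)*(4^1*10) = -2660/471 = -5.65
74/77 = 0.96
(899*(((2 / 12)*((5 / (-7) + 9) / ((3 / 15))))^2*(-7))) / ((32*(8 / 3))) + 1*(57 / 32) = -18891899 / 5376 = -3514.12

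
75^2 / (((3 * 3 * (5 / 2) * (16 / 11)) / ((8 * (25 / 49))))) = 34375 / 49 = 701.53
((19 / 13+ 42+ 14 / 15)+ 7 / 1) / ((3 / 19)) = 325.50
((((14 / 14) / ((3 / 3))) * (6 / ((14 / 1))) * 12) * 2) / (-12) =-6 / 7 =-0.86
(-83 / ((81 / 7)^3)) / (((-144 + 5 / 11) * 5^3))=313159 / 104893167375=0.00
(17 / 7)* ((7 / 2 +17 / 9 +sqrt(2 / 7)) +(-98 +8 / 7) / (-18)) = 17* sqrt(14) / 49 +23069 / 882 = 27.45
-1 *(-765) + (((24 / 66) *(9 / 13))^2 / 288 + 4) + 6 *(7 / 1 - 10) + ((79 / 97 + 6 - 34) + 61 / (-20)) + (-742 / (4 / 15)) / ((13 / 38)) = -294069542903 / 39671060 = -7412.70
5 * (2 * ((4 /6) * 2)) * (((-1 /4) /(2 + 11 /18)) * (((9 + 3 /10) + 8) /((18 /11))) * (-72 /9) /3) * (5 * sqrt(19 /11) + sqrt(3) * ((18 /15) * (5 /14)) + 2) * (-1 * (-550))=8373200 * sqrt(3) /987 + 16746400 /423 + 3806000 * sqrt(209) /423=184360.74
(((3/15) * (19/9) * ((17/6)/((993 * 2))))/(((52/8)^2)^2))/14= 646/26801213985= 0.00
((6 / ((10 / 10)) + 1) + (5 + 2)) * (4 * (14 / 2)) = 392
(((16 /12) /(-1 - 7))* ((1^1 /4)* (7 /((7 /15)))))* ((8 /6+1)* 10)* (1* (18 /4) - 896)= 312025 /24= 13001.04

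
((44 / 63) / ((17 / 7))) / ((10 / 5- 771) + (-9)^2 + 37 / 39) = -572 / 1366545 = -0.00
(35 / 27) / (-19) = -35 / 513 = -0.07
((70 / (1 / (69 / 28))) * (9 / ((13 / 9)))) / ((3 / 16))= 74520 / 13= 5732.31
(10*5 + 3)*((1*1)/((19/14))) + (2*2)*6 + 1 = 1217/19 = 64.05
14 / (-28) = -1 / 2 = -0.50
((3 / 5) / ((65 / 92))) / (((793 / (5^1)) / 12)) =3312 / 51545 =0.06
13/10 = 1.30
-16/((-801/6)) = 32/267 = 0.12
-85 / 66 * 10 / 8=-425 / 264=-1.61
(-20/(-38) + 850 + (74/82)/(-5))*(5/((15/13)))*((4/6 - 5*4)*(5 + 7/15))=-4994642276/12825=-389445.79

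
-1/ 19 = -0.05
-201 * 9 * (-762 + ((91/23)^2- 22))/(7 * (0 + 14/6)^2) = 19292985/529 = 36470.67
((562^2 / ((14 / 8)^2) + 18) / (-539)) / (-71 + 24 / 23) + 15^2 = 9677693153 / 42495299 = 227.74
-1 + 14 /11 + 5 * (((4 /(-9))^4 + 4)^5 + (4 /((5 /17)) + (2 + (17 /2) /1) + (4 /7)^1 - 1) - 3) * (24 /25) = 41027498037152571505442243 /7801168669561529313975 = 5259.15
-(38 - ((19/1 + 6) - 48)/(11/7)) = -579/11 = -52.64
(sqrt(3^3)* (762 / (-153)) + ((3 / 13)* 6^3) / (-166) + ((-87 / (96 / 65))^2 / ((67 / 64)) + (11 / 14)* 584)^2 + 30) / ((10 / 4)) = 173025939021666699 / 30379253632 - 508* sqrt(3) / 85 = 5695519.27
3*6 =18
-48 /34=-24 /17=-1.41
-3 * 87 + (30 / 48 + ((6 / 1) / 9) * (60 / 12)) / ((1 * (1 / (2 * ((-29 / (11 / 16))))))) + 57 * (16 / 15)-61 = -595.14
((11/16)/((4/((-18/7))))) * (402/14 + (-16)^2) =-197307/1568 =-125.83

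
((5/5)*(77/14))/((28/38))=7.46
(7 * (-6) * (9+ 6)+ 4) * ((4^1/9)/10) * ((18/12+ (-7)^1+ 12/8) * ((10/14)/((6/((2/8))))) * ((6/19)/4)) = 313/1197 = 0.26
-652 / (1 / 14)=-9128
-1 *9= -9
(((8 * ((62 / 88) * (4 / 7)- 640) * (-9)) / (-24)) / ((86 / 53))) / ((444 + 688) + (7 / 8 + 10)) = -31322364 / 30272473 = -1.03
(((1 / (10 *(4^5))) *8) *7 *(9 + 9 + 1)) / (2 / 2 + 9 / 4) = 133 / 4160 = 0.03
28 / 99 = 0.28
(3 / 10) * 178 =267 / 5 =53.40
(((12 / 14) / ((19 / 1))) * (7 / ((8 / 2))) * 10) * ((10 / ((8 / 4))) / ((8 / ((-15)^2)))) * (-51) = -860625 / 152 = -5662.01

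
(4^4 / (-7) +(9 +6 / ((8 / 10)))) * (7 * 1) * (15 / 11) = -4215 / 22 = -191.59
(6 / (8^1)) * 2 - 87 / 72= 7 / 24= 0.29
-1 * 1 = -1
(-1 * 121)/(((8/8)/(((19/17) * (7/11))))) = -1463/17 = -86.06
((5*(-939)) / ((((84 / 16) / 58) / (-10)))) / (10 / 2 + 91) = 226925 / 42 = 5402.98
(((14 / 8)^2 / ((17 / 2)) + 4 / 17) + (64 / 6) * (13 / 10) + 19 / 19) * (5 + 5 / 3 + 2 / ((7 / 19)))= 4005961 / 21420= 187.02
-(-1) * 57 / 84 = 19 / 28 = 0.68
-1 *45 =-45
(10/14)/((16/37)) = 185/112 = 1.65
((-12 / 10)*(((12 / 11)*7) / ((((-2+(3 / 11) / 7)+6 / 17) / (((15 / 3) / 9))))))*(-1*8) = -53312 / 2105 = -25.33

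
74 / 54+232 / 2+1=118.37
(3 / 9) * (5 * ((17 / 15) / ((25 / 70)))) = 238 / 45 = 5.29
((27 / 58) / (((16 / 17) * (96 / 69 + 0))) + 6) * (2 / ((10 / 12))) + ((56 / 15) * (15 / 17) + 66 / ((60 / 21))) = 26281127 / 631040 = 41.65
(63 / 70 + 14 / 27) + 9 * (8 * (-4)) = -77377 / 270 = -286.58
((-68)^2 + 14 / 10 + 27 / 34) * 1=786453 / 170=4626.19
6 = 6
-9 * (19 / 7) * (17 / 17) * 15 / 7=-2565 / 49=-52.35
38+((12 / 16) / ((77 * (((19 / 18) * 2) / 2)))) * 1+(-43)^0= 114141 / 2926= 39.01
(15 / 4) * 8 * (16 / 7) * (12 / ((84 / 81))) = 38880 / 49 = 793.47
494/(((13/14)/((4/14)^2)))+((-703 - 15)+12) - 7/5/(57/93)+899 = 234.14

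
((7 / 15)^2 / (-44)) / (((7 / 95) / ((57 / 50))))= -2527 / 33000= -0.08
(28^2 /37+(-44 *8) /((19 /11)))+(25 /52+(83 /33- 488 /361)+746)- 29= 12286452773 /22920612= 536.04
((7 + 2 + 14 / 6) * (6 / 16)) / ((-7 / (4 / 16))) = -17 / 112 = -0.15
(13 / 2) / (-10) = -0.65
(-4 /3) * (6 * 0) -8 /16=-1 /2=-0.50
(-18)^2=324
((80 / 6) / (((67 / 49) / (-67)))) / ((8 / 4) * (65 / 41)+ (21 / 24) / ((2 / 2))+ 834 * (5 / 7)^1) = -4500160 / 4131147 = -1.09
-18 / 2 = -9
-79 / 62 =-1.27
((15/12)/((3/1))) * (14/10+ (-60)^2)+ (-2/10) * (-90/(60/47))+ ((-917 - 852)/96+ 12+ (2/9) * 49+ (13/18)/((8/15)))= 1520.50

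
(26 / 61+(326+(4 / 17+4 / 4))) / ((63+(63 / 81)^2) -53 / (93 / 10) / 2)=853200135 / 158201609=5.39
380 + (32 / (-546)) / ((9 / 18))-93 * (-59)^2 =-88275401 / 273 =-323353.12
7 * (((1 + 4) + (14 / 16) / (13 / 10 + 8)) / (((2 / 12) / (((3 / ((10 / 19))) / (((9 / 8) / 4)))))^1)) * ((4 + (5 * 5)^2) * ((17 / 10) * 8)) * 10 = 34496131264 / 93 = 370926142.62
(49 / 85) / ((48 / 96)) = 98 / 85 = 1.15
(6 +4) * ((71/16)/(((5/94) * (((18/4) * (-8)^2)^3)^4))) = 3337/1302476344580355590282306125824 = 0.00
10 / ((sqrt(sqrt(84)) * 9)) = 5 * sqrt(2) * 21^(3 / 4) / 189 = 0.37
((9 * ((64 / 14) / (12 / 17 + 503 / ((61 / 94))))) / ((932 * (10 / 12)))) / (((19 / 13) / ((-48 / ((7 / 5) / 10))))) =-1397710080 / 87260096749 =-0.02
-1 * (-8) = 8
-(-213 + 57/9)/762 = 310/1143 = 0.27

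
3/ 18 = 1/ 6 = 0.17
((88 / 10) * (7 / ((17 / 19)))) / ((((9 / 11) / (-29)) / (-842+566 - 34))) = 115740856 / 153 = 756476.18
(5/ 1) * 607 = 3035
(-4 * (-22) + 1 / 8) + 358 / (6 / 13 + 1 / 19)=796943 / 1016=784.39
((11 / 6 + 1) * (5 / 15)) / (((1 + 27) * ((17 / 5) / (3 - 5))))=-5 / 252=-0.02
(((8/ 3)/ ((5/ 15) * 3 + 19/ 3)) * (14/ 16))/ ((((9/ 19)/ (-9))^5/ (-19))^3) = 728891452085378690729887/ 22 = 33131429640244485942267.59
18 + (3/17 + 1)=19.18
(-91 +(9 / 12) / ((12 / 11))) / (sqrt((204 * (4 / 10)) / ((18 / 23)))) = -85 * sqrt(5865) / 736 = -8.84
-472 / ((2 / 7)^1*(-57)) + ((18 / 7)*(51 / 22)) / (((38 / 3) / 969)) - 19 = 4090565 / 8778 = 466.00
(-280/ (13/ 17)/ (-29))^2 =22657600/ 142129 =159.42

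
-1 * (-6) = 6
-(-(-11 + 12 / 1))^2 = -1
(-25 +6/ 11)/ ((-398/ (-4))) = -538/ 2189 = -0.25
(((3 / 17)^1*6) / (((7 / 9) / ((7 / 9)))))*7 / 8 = 63 / 68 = 0.93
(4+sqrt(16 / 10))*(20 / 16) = sqrt(10) / 2+5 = 6.58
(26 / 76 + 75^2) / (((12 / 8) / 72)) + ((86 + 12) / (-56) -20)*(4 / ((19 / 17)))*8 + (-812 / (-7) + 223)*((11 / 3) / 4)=20497537 / 76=269704.43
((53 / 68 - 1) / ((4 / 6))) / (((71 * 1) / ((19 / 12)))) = -285 / 38624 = -0.01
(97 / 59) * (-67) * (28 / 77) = -25996 / 649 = -40.06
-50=-50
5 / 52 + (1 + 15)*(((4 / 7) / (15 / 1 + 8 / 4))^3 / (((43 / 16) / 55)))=409167425 / 3768015524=0.11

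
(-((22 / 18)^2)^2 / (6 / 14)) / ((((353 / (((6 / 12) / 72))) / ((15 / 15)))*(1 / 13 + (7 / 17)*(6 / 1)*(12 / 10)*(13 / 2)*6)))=-113248135 / 127916281303344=-0.00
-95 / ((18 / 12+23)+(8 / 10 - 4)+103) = -950 / 1243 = -0.76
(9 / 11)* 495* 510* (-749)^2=115874756550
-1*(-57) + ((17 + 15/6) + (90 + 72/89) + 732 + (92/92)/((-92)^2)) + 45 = 711344273/753296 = 944.31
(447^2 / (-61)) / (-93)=66603 / 1891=35.22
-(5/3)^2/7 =-0.40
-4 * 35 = -140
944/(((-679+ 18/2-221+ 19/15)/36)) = -254880/6673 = -38.20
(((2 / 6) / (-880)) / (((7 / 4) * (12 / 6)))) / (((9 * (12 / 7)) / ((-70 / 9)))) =7 / 128304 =0.00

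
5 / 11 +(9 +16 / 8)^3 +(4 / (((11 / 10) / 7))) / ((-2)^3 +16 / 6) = 29187 / 22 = 1326.68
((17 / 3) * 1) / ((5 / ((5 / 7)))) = 17 / 21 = 0.81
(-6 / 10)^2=0.36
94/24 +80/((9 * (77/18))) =5539/924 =5.99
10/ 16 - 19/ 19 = -3/ 8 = -0.38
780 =780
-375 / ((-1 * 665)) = 75 / 133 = 0.56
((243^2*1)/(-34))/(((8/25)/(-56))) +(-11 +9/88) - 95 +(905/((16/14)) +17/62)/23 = 81027174003/266662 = 303857.22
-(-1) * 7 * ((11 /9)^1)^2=847 /81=10.46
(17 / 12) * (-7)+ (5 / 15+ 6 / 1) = -43 / 12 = -3.58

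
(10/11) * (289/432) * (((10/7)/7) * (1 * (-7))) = -7225/8316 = -0.87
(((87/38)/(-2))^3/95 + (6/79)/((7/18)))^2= 17137460523050043201/531837586432529305600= 0.03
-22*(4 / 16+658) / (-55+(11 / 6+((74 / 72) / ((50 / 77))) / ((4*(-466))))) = 4417120800 / 16217059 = 272.37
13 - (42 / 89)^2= 101209 / 7921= 12.78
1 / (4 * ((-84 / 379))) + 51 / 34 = 125 / 336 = 0.37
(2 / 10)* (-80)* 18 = -288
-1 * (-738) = 738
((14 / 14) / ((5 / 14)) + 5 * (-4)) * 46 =-3956 / 5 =-791.20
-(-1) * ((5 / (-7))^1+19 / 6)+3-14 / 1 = -359 / 42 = -8.55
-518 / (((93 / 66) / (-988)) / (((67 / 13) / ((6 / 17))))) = 493241672 / 93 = 5303673.89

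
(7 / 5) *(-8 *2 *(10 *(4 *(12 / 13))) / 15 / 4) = -896 / 65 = -13.78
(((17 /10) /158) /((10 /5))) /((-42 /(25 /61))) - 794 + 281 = -830641477 /1619184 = -513.00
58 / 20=29 / 10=2.90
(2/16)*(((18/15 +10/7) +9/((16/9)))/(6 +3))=4307/40320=0.11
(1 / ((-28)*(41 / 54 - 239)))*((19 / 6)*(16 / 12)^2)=76 / 90055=0.00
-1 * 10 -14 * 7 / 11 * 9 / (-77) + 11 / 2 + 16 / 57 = -43837 / 13794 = -3.18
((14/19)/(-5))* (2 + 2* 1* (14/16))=-21/38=-0.55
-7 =-7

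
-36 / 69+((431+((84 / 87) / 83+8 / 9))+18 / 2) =440.38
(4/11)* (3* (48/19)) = 576/209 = 2.76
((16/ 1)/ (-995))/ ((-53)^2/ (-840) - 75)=2688/ 13095991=0.00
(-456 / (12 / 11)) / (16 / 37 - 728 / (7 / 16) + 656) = 7733 / 18640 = 0.41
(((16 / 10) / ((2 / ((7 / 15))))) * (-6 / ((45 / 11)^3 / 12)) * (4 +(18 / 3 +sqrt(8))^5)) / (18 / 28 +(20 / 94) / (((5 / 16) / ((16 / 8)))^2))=-1058580545792 / 935155125 -3697577117696 * sqrt(2) / 4675775625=-2250.34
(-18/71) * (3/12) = -9/142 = -0.06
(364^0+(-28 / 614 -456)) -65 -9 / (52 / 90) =-535.62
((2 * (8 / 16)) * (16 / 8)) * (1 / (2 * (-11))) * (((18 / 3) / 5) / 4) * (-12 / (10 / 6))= 0.20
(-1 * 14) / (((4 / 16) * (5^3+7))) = -14 / 33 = -0.42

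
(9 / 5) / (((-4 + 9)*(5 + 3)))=9 / 200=0.04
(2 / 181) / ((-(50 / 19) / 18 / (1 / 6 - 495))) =169233 / 4525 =37.40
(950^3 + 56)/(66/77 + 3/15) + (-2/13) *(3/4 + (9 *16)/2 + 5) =780211289453/962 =811030446.42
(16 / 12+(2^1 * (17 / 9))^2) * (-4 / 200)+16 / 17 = 21656 / 34425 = 0.63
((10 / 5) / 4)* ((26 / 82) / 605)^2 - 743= -914318004981 / 1230576050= -743.00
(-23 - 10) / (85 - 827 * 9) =33 / 7358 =0.00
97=97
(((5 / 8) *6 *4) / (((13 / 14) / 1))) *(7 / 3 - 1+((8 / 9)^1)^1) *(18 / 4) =2100 / 13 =161.54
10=10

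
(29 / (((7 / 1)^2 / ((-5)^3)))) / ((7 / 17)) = -61625 / 343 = -179.66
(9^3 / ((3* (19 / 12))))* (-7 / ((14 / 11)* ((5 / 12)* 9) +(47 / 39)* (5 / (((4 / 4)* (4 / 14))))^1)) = -41.54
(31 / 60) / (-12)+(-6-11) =-12271 / 720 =-17.04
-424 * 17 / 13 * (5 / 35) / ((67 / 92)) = -663136 / 6097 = -108.76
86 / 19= 4.53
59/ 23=2.57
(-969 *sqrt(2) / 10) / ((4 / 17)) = -16473 *sqrt(2) / 40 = -582.41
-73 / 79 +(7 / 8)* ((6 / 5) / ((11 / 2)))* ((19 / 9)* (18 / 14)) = -3527 / 8690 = -0.41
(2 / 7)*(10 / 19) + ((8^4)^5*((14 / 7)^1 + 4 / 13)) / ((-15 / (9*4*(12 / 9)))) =-14720501770820222189308 / 1729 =-8513881880173639207.23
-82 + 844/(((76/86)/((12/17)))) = 191266/323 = 592.15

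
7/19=0.37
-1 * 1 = -1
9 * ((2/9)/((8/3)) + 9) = 327/4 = 81.75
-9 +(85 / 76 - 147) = -154.88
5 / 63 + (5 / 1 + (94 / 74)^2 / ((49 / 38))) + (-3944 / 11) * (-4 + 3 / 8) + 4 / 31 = 268906797937 / 205871589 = 1306.19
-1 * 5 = -5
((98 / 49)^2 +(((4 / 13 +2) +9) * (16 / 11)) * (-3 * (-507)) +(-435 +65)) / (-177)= -90386 / 649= -139.27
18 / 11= 1.64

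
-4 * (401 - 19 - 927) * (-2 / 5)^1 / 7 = -872 / 7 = -124.57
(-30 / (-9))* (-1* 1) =-10 / 3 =-3.33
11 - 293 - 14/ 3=-860/ 3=-286.67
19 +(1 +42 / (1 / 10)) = 440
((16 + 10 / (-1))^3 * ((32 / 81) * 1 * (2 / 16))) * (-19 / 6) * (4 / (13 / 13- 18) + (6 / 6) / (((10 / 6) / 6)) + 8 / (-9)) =-575776 / 6885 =-83.63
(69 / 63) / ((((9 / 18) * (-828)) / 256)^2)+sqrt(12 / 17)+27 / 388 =7413313 / 15179724+2 * sqrt(51) / 17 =1.33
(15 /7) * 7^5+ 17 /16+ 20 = 576577 /16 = 36036.06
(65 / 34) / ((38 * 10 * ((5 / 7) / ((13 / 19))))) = 1183 / 245480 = 0.00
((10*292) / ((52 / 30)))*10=219000 / 13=16846.15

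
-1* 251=-251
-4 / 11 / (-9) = 4 / 99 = 0.04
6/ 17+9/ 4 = 177/ 68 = 2.60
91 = 91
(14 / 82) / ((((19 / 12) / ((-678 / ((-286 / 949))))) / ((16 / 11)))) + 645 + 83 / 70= 6591815107 / 6598130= 999.04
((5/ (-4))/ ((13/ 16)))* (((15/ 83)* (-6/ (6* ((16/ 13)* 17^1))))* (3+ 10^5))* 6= 22500675/ 2822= 7973.31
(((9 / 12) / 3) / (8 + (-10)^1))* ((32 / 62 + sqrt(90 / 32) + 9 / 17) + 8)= -4767 / 4216 - 3* sqrt(5) / 32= -1.34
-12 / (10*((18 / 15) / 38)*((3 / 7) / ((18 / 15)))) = -532 / 5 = -106.40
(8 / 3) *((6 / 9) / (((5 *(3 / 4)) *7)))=64 / 945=0.07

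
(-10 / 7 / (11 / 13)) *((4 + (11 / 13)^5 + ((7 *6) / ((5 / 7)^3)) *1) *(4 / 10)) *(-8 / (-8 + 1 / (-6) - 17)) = -1066487967936 / 41509843375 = -25.69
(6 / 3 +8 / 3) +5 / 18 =89 / 18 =4.94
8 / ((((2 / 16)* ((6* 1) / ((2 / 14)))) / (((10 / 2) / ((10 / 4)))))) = 64 / 21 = 3.05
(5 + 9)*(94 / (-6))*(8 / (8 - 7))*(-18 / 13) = 31584 / 13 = 2429.54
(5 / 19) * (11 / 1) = 55 / 19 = 2.89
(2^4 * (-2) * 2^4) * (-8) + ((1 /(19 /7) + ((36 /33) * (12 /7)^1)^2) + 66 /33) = 462079285 /112651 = 4101.87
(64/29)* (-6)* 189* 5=-362880/29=-12513.10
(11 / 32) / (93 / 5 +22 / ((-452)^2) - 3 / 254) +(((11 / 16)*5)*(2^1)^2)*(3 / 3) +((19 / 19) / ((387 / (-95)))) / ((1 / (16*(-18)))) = 4379367970605 / 51847599031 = 84.47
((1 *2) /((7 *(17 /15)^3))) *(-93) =-627750 /34391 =-18.25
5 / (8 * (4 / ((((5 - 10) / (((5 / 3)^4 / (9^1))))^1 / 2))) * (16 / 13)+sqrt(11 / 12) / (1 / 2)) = -6065280000 / 16054683727 - 149689215 * sqrt(33) / 16054683727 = -0.43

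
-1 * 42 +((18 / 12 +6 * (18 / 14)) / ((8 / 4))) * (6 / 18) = -1133 / 28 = -40.46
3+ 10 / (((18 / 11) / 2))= 137 / 9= 15.22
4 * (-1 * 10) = -40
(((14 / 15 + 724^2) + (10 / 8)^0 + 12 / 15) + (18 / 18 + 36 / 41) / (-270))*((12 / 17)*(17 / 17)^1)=682665706 / 1845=370008.51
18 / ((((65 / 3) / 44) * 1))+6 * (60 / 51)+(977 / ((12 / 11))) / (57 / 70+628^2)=7983016687649 / 183033992310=43.61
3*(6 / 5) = 3.60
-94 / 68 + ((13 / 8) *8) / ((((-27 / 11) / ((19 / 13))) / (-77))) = 545893 / 918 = 594.65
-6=-6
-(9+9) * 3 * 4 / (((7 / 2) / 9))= -3888 / 7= -555.43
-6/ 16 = -3/ 8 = -0.38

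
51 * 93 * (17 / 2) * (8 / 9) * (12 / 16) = 26877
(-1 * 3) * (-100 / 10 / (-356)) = -15 / 178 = -0.08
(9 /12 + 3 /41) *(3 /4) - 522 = -521.38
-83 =-83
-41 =-41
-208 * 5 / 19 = -54.74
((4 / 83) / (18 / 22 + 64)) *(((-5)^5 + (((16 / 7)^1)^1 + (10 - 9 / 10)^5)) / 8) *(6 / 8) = 4.13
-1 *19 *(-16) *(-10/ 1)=-3040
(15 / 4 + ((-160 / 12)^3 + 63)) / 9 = -248791 / 972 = -255.96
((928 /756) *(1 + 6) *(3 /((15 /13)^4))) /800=828269 /45562500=0.02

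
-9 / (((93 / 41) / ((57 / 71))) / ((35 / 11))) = -245385 / 24211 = -10.14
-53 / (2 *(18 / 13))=-689 / 36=-19.14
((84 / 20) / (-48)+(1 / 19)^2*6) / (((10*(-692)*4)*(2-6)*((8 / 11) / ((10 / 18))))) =-22517 / 46045347840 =-0.00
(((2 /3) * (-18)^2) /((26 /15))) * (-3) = -373.85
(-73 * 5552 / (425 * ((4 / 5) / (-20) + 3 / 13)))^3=-18283402604698177024 / 146363183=-124918044483.21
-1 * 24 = -24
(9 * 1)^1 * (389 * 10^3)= 3501000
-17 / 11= -1.55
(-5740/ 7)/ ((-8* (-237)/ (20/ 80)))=-205/ 1896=-0.11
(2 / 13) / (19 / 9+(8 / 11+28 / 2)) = 198 / 21671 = 0.01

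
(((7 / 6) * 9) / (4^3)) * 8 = 21 / 16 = 1.31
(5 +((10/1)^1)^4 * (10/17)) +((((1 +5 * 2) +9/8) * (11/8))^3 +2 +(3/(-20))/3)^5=140824691811534071763090034508907212528824371183183/65765564587035827104015974400000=2141313508001031140.02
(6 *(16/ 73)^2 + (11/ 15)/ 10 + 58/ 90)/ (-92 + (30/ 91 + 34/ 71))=-15586949287/ 1412902283400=-0.01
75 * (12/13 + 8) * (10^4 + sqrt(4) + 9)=87095700/13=6699669.23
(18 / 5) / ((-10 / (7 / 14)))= -9 / 50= -0.18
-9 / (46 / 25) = -225 / 46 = -4.89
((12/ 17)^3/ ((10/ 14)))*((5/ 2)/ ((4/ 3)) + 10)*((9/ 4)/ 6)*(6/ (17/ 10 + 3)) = 646380/ 230911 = 2.80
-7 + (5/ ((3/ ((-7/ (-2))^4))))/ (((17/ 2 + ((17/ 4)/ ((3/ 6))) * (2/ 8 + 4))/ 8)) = 5789/ 153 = 37.84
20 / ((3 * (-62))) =-10 / 93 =-0.11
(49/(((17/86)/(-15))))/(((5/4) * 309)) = -16856/1751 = -9.63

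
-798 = -798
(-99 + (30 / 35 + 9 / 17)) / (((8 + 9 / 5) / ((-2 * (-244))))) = -4860.75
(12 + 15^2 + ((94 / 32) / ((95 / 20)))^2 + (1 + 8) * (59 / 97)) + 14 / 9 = 1232435945 / 5042448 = 244.41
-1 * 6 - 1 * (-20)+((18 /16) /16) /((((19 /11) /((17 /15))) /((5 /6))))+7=102331 /4864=21.04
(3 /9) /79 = 1 /237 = 0.00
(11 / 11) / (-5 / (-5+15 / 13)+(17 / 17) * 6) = 10 / 73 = 0.14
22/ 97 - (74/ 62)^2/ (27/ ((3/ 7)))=1199153/ 5872671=0.20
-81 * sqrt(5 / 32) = -81 * sqrt(10) / 8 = -32.02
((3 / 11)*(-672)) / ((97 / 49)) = -98784 / 1067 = -92.58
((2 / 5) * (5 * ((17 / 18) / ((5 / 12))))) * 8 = 544 / 15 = 36.27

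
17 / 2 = 8.50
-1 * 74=-74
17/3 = 5.67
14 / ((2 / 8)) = 56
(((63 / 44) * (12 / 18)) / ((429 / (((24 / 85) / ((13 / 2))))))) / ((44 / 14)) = 588 / 19119815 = 0.00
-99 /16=-6.19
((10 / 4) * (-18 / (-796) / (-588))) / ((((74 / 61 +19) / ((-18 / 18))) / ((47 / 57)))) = 14335 / 3654986832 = 0.00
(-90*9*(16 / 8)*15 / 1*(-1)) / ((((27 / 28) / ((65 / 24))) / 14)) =955500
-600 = -600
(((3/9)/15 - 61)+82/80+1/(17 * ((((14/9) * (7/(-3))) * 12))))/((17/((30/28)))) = -4494761/1189524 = -3.78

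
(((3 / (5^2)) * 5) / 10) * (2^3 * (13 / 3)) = 52 / 25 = 2.08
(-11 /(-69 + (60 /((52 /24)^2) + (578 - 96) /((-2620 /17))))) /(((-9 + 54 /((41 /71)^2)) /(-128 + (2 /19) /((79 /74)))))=-5420088576760 /34965675548919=-0.16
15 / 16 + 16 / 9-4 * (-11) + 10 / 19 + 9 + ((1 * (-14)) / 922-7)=62089073 / 1261296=49.23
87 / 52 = 1.67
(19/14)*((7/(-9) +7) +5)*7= 1919/18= 106.61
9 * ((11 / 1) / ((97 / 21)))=2079 / 97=21.43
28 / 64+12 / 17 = 311 / 272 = 1.14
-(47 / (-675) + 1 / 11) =-158 / 7425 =-0.02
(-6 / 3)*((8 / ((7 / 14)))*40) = -1280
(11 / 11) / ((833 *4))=1 / 3332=0.00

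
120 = 120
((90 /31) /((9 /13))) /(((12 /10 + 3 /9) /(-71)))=-138450 /713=-194.18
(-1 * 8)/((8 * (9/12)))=-1.33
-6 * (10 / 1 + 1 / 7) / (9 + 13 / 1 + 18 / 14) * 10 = -4260 / 163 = -26.13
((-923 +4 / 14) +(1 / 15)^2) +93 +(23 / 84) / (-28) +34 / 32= -36543779 / 44100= -828.66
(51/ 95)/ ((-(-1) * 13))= 51/ 1235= 0.04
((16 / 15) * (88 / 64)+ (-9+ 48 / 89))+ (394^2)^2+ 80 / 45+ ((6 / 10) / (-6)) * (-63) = 193026707733641 / 8010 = 24098215697.08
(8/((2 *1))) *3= 12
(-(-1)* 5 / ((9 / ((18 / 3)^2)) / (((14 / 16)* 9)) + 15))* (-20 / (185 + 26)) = -6300 / 199817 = -0.03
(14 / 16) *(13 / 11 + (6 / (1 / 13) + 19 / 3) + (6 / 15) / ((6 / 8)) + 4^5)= 641053 / 660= 971.29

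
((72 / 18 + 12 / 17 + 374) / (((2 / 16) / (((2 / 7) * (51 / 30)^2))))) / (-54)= -72964 / 1575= -46.33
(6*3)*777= 13986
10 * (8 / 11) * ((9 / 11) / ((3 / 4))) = 960 / 121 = 7.93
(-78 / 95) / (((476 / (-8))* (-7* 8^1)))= -39 / 158270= -0.00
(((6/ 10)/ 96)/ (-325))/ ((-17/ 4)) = 1/ 221000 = 0.00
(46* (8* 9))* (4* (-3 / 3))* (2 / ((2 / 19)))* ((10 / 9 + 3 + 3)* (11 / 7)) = -19689472 / 7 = -2812781.71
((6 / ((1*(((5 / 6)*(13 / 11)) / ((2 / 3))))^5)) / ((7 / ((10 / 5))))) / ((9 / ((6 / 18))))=659664896 / 73098309375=0.01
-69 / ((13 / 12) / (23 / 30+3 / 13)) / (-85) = 53682 / 71825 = 0.75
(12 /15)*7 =5.60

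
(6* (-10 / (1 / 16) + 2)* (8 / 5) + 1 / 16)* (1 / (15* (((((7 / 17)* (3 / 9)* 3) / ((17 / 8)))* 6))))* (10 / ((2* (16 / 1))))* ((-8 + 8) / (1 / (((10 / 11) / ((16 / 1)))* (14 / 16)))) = 0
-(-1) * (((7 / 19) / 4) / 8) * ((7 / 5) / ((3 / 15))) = 49 / 608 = 0.08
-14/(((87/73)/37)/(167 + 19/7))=-2139192/29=-73765.24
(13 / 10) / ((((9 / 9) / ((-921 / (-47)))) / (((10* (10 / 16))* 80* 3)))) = 1795950 / 47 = 38211.70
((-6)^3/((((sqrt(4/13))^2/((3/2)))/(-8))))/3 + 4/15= 42124/15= 2808.27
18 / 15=6 / 5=1.20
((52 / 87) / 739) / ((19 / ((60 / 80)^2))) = 39 / 1628756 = 0.00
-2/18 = -1/9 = -0.11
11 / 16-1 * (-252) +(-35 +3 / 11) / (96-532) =4849085 / 19184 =252.77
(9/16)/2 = 9/32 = 0.28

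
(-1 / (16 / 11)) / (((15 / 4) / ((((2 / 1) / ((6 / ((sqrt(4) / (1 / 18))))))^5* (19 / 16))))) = -270864 / 5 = -54172.80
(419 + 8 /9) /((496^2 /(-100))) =-94475 /553536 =-0.17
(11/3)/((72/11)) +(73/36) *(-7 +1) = -2507/216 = -11.61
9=9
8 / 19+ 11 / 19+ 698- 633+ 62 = 128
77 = 77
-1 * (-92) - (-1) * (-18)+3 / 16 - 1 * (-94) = 2691 / 16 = 168.19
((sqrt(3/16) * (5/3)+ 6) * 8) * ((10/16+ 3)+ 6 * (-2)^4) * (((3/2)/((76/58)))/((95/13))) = 300469 * sqrt(3)/5776+ 2704221/3610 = 839.19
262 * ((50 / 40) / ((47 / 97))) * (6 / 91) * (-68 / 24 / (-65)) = 216019 / 111202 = 1.94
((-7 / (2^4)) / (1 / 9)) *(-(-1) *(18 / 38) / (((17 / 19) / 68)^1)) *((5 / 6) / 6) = -315 / 16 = -19.69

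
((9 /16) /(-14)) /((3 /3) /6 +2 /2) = -27 /784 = -0.03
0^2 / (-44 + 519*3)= 0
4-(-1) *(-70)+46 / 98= -65.53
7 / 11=0.64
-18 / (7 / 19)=-342 / 7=-48.86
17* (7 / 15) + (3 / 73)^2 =634286 / 79935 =7.94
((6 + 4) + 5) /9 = 5 /3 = 1.67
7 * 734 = 5138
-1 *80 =-80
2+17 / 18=53 / 18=2.94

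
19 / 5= 3.80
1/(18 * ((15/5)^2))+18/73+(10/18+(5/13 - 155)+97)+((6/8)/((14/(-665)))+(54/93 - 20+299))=3567708901/19063512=187.15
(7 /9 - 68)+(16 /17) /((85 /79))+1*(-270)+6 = -4296169 /13005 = -330.35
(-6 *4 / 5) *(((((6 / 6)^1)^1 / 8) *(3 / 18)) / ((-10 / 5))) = 1 / 20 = 0.05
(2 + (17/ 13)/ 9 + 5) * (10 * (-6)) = -16720/ 39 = -428.72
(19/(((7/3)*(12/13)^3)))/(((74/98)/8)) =292201/2664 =109.69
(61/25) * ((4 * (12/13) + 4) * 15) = 3660/13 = 281.54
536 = 536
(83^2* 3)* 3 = 62001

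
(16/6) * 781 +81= 6491/3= 2163.67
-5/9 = -0.56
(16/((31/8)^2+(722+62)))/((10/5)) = 512/51137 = 0.01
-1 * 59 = -59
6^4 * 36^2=1679616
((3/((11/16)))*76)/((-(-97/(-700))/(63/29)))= -160876800/30943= -5199.13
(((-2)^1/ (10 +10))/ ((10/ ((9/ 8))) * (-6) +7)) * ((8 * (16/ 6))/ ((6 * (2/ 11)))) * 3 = 88/ 695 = 0.13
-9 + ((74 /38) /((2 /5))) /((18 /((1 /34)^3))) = -241955239 /26883936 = -9.00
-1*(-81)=81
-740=-740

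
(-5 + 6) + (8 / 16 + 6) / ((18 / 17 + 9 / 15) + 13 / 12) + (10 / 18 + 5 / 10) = 222829 / 50346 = 4.43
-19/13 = -1.46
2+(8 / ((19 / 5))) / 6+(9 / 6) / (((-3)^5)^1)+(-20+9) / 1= -26641 / 3078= -8.66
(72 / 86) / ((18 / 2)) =4 / 43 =0.09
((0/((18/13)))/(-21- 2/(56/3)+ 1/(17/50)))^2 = 0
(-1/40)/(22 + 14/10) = -1/936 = -0.00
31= 31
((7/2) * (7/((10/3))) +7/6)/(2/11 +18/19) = 106799/14160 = 7.54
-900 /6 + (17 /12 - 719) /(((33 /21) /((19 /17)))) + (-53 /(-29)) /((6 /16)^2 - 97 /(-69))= -292944426671 /444404004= -659.18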